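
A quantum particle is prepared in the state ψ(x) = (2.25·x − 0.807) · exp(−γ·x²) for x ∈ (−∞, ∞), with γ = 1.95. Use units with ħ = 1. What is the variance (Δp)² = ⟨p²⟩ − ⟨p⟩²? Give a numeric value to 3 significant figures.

3.90

Compute ⟨p⟩ and ⟨p²⟩ separately; (Δp)² = ⟨p²⟩ − ⟨p⟩².
Expand each integrand as polynomial × e^(−2γx²) and use ∫x^(2j)·e^(−2γx²) dx = (2j−1)!!/(4γ)^j · √(π/(2γ)), odd powers → 0; here √(π/(2γ)) = 0.89752. Differentiate with the product rule, d/dx e^(−γx²) = −2γx·e^(−γx²).
Normalization: ∫|ψ|² dx = 1.1670.
⟨p⟩ = 0.0000 and ⟨p²⟩ = 3.8967.
(Δp)² = 3.8967 − (0.0000)² = 3.8967.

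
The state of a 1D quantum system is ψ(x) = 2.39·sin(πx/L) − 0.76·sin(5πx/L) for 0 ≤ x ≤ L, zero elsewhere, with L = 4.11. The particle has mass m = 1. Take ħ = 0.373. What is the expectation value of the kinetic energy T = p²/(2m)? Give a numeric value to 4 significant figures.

0.1302

T = −(ħ²/2m) d²/dx², so ⟨T⟩ = −(ħ²/2m) ∫ ψ*·ψ'' dx / ∫|ψ|² dx; with m = 1.
d²/dx² sin(jπx/L) = −(jπ/L)²·sin(jπx/L); on 0 ≤ x ≤ L, ∫sin²(jπx/L) dx = L/2 and ∫sin(jπx/L)·sin(lπx/L) dx = 0 for j ≠ l, so only diagonal terms survive in ∫|ψ|² and ∫ψ·ψ″; ∫ψ·ψ′ dx = [ψ²/2] between the walls = 0.
State is unnormalized: ∫|ψ|² dx = 12.925, and ∫ψ*·(−ħ²/2m · ψ'') dx = 1.6832, so ⟨T⟩ = 1.6832 / 12.925.
⟨T⟩ = 0.13022.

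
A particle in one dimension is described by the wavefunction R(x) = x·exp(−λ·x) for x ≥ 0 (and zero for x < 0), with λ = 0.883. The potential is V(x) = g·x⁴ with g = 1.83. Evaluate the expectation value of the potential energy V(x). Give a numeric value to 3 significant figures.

⟨V⟩ = ∫ V(x)·|R|² dx / ∫|R|² dx.
Every integrand reduces to terms xʲ·e^(−2λx) on [0, ∞); use ∫₀^∞ xʲ·e^(−2λx) dx = j!/(2λ)^(j+1).
State is unnormalized: ∫|R|² dx = 0.36313, and ∫R*·V(x)·R dx = 24.595, so ⟨V⟩ = 24.595 / 0.36313.
⟨V⟩ = 67.732.

67.7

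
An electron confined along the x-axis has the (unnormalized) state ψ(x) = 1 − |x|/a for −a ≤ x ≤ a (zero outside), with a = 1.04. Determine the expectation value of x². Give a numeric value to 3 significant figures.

⟨x²⟩ = ∫ x²·|ψ|² dx / ∫|ψ|² dx (integrals over the domain).
ψ is even, so ∫ over [−a, a] = 2∫₀ᵃ with ψ = 1 − x/a there: ∫₀ᵃ (1 − x/a)² dx = a/3, ∫₀ᵃ x²(1 − x/a)² dx = a³/30, ∫₀ᵃ x⁴(1 − x/a)² dx = a⁵/105.
State is unnormalized: ∫|ψ|² dx = 0.69333, and ∫ψ*·x²·ψ dx = 0.074991, so ⟨x²⟩ = 0.074991 / 0.69333.
⟨x²⟩ = 0.10816.

0.108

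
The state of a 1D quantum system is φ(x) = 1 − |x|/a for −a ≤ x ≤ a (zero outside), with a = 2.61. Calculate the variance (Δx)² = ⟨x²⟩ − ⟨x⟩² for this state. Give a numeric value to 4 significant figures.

Compute ⟨x⟩ and ⟨x²⟩ separately, then (Δx)² = ⟨x²⟩ − ⟨x⟩².
φ is even, so ∫ over [−a, a] = 2∫₀ᵃ with φ = 1 − x/a there: ∫₀ᵃ (1 − x/a)² dx = a/3, ∫₀ᵃ x²(1 − x/a)² dx = a³/30, ∫₀ᵃ x⁴(1 − x/a)² dx = a⁵/105.
Normalization: ∫|φ|² dx = 1.7400.
⟨x⟩ = 0.0000 and ⟨x²⟩ = 0.68121.
(Δx)² = 0.68121 − (0.0000)² = 0.68121.

0.6812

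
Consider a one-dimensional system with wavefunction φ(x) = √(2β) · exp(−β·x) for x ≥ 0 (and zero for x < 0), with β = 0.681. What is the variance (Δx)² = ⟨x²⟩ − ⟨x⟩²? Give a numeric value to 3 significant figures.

Compute ⟨x⟩ and ⟨x²⟩ separately, then (Δx)² = ⟨x²⟩ − ⟨x⟩².
Every integrand reduces to terms xʲ·e^(−2βx) on [0, ∞); use ∫₀^∞ xʲ·e^(−2βx) dx = j!/(2β)^(j+1).
⟨x⟩ = 0.73421 and ⟨x²⟩ = 1.0781.
(Δx)² = 1.0781 − (0.73421)² = 0.53907.

0.539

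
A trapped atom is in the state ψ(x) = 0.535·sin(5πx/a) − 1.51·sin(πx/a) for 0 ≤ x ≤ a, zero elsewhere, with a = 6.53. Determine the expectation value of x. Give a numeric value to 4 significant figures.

3.265

⟨x⟩ = ∫ x·|ψ|² dx / ∫|ψ|² dx (integrals over the domain).
On 0 ≤ x ≤ a (j ≠ l): ∫sin²(jπx/a) dx = a/2, ∫sin(jπx/a)·sin(lπx/a) dx = 0; diagonal moments ∫x·sin²(jπx/a) dx = a²/4, ∫x²·sin²(jπx/a) dx = a³·(1/6 − 1/(4j²π²)); cross terms ∫x·sin(jπx/a)·sin(lπx/a) dx = 0 for j + l even and −4jla²/(π²(j² − l²)²) for j + l odd, ∫x²·sin(jπx/a)·sin(lπx/a) dx = (−1)^(j+l)·4jla³/(π²(j² − l²)²); higher powers the same way via product-to-sum and parts.
State is unnormalized: ∫|ψ|² dx = 8.3791, and ∫ψ*·x·ψ dx = 27.358, so ⟨x⟩ = 27.358 / 8.3791.
⟨x⟩ = 3.2650.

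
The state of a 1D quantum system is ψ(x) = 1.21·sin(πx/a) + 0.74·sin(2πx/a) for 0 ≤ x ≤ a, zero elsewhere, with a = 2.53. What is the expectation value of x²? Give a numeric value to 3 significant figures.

⟨x²⟩ = ∫ x²·|ψ|² dx / ∫|ψ|² dx (integrals over the domain).
On 0 ≤ x ≤ a (j ≠ l): ∫sin²(jπx/a) dx = a/2, ∫sin(jπx/a)·sin(lπx/a) dx = 0; diagonal moments ∫x·sin²(jπx/a) dx = a²/4, ∫x²·sin²(jπx/a) dx = a³·(1/6 − 1/(4j²π²)); cross terms ∫x·sin(jπx/a)·sin(lπx/a) dx = 0 for j + l even and −4jla²/(π²(j² − l²)²) for j + l odd, ∫x²·sin(jπx/a)·sin(lπx/a) dx = (−1)^(j+l)·4jla³/(π²(j² − l²)²); higher powers the same way via product-to-sum and parts.
State is unnormalized: ∫|ψ|² dx = 2.5448, and ∫ψ*·x²·ψ dx = 2.1610, so ⟨x²⟩ = 2.1610 / 2.5448.
⟨x²⟩ = 0.84920.

0.849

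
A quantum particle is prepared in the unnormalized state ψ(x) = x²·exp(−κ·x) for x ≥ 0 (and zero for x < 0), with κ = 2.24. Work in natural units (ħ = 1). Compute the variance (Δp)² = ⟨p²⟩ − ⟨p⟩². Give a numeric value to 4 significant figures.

Compute ⟨p⟩ and ⟨p²⟩ separately; (Δp)² = ⟨p²⟩ − ⟨p⟩².
Differentiate x²·exp(−κ·x) with the product rule; every integrand then reduces to terms xʲ·e^(−2κx) on [0, ∞), with ∫₀^∞ xʲ·e^(−2κx) dx = j!/(2κ)^(j+1).
Normalization: ∫|ψ|² dx = 0.013299.
⟨p⟩ = 0.0000 and ⟨p²⟩ = 1.6725.
(Δp)² = 1.6725 − (0.0000)² = 1.6725.

1.673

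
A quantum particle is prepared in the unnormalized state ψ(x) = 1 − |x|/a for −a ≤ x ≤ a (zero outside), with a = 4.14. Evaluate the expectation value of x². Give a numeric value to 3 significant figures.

⟨x²⟩ = ∫ x²·|ψ|² dx / ∫|ψ|² dx (integrals over the domain).
ψ is even, so ∫ over [−a, a] = 2∫₀ᵃ with ψ = 1 − x/a there: ∫₀ᵃ (1 − x/a)² dx = a/3, ∫₀ᵃ x²(1 − x/a)² dx = a³/30, ∫₀ᵃ x⁴(1 − x/a)² dx = a⁵/105.
State is unnormalized: ∫|ψ|² dx = 2.7600, and ∫ψ*·x²·ψ dx = 4.7305, so ⟨x²⟩ = 4.7305 / 2.7600.
⟨x²⟩ = 1.7140.

1.71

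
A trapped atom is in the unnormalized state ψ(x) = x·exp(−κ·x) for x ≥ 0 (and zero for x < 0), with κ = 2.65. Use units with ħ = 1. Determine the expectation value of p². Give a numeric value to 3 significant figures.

p² ψ = −ħ² d²ψ/dx²; ⟨p²⟩ = −ħ² ∫ ψ*·ψ'' dx / ∫|ψ|² dx.
Differentiate x·exp(−κ·x) with the product rule; every integrand then reduces to terms xʲ·e^(−2κx) on [0, ∞), with ∫₀^∞ xʲ·e^(−2κx) dx = j!/(2κ)^(j+1).
State is unnormalized: ∫|ψ|² dx = 0.013434, and ∫ψ*·(−ħ² ψ'') dx = 0.094340, so ⟨p²⟩ = 0.094340 / 0.013434.
⟨p²⟩ = 7.0225.

7.02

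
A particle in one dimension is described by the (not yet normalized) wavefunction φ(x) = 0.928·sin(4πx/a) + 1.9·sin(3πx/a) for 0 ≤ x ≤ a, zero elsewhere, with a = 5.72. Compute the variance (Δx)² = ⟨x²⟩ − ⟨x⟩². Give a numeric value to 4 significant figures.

1.756

Compute ⟨x⟩ and ⟨x²⟩ separately, then (Δx)² = ⟨x²⟩ − ⟨x⟩².
On 0 ≤ x ≤ a (j ≠ l): ∫sin²(jπx/a) dx = a/2, ∫sin(jπx/a)·sin(lπx/a) dx = 0; diagonal moments ∫x·sin²(jπx/a) dx = a²/4, ∫x²·sin²(jπx/a) dx = a³·(1/6 − 1/(4j²π²)); cross terms ∫x·sin(jπx/a)·sin(lπx/a) dx = 0 for j + l even and −4jla²/(π²(j² − l²)²) for j + l odd, ∫x²·sin(jπx/a)·sin(lπx/a) dx = (−1)^(j+l)·4jla³/(π²(j² − l²)²); higher powers the same way via product-to-sum and parts.
Normalization: ∫|φ|² dx = 12.788.
⟨x⟩ = 1.9645 and ⟨x²⟩ = 5.6150.
(Δx)² = 5.6150 − (1.9645)² = 1.7559.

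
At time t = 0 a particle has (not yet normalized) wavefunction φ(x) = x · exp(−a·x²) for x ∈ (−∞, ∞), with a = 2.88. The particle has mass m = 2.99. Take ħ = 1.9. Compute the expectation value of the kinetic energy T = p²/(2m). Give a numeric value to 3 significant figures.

T = −(ħ²/2m) d²/dx², so ⟨T⟩ = −(ħ²/2m) ∫ φ*·φ'' dx / ∫|φ|² dx; with m = 2.99.
Expand each integrand as polynomial × e^(−2ax²) and use ∫x^(2j)·e^(−2ax²) dx = (2j−1)!!/(4a)^j · √(π/(2a)), odd powers → 0; here √(π/(2a)) = 0.73852. Differentiate with the product rule, d/dx e^(−ax²) = −2ax·e^(−ax²).
State is unnormalized: ∫|φ|² dx = 0.064108, and ∫φ*·(−ħ²/2m · φ'') dx = 0.33437, so ⟨T⟩ = 0.33437 / 0.064108.
⟨T⟩ = 5.2158.

5.22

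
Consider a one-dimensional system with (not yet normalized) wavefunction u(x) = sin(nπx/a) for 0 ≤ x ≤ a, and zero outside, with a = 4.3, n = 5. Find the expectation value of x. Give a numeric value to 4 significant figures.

⟨x⟩ = ∫ x·|u|² dx / ∫|u|² dx (integrals over the domain).
With sin²θ = (1 − cos2θ)/2 on 0 ≤ x ≤ a: ∫sin²(nπx/a) dx = a/2, ∫x·sin²(nπx/a) dx = a²/4, ∫x²·sin²(nπx/a) dx = a³·(1/6 − 1/(4n²π²)); higher powers xᵏ the same way, integrating xᵏ·cos(2nπx/a) by parts.
State is unnormalized: ∫|u|² dx = 2.1500, and ∫u*·x·u dx = 4.6225, so ⟨x⟩ = 4.6225 / 2.1500.
⟨x⟩ = 2.1500.

2.150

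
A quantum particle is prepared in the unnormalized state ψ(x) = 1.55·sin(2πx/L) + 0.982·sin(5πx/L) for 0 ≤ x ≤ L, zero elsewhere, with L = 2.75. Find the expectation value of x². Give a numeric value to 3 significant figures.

⟨x²⟩ = ∫ x²·|ψ|² dx / ∫|ψ|² dx (integrals over the domain).
On 0 ≤ x ≤ L (j ≠ l): ∫sin²(jπx/L) dx = L/2, ∫sin(jπx/L)·sin(lπx/L) dx = 0; diagonal moments ∫x·sin²(jπx/L) dx = L²/4, ∫x²·sin²(jπx/L) dx = L³·(1/6 − 1/(4j²π²)); cross terms ∫x·sin(jπx/L)·sin(lπx/L) dx = 0 for j + l even and −4jlL²/(π²(j² − l²)²) for j + l odd, ∫x²·sin(jπx/L)·sin(lπx/L) dx = (−1)^(j+l)·4jlL³/(π²(j² − l²)²); higher powers the same way via product-to-sum and parts.
State is unnormalized: ∫|ψ|² dx = 4.6294, and ∫ψ*·x²·ψ dx = 10.751, so ⟨x²⟩ = 10.751 / 4.6294.
⟨x²⟩ = 2.3224.

2.32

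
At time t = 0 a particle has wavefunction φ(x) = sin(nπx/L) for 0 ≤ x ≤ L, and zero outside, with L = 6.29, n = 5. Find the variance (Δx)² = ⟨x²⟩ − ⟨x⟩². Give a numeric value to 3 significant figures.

3.22

Compute ⟨x⟩ and ⟨x²⟩ separately, then (Δx)² = ⟨x²⟩ − ⟨x⟩².
With sin²θ = (1 − cos2θ)/2 on 0 ≤ x ≤ L: ∫sin²(nπx/L) dx = L/2, ∫x·sin²(nπx/L) dx = L²/4, ∫x²·sin²(nπx/L) dx = L³·(1/6 − 1/(4n²π²)); higher powers xᵏ the same way, integrating xᵏ·cos(2nπx/L) by parts.
Normalization: ∫|φ|² dx = 3.1450.
⟨x⟩ = 3.1450 and ⟨x²⟩ = 13.108.
(Δx)² = 13.108 − (3.1450)² = 3.2168.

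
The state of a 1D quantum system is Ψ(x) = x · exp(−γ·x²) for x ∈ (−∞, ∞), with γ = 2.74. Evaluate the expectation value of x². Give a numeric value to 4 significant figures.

0.2737

⟨x²⟩ = ∫ x²·|Ψ|² dx / ∫|Ψ|² dx (integrals over the domain).
Expand each integrand as polynomial × e^(−2γx²) and use ∫x^(2j)·e^(−2γx²) dx = (2j−1)!!/(4γ)^j · √(π/(2γ)), odd powers → 0; here √(π/(2γ)) = 0.75715.
State is unnormalized: ∫|Ψ|² dx = 0.069083, and ∫Ψ*·x²·Ψ dx = 0.018910, so ⟨x²⟩ = 0.018910 / 0.069083.
⟨x²⟩ = 0.27372.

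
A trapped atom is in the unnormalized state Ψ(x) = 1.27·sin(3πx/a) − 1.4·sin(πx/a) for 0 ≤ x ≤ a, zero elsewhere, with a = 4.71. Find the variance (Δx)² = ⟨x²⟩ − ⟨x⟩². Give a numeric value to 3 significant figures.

0.337

Compute ⟨x⟩ and ⟨x²⟩ separately, then (Δx)² = ⟨x²⟩ − ⟨x⟩².
On 0 ≤ x ≤ a (j ≠ l): ∫sin²(jπx/a) dx = a/2, ∫sin(jπx/a)·sin(lπx/a) dx = 0; diagonal moments ∫x·sin²(jπx/a) dx = a²/4, ∫x²·sin²(jπx/a) dx = a³·(1/6 − 1/(4j²π²)); cross terms ∫x·sin(jπx/a)·sin(lπx/a) dx = 0 for j + l even and −4jla²/(π²(j² − l²)²) for j + l odd, ∫x²·sin(jπx/a)·sin(lπx/a) dx = (−1)^(j+l)·4jla³/(π²(j² − l²)²); higher powers the same way via product-to-sum and parts.
Normalization: ∫|Ψ|² dx = 8.4142.
⟨x⟩ = 2.3550 and ⟨x²⟩ = 5.8829.
(Δx)² = 5.8829 − (2.3550)² = 0.33688.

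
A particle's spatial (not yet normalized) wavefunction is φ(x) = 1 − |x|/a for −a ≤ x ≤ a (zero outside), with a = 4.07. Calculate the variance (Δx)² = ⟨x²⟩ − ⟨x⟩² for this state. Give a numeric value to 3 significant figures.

1.66

Compute ⟨x⟩ and ⟨x²⟩ separately, then (Δx)² = ⟨x²⟩ − ⟨x⟩².
φ is even, so ∫ over [−a, a] = 2∫₀ᵃ with φ = 1 − x/a there: ∫₀ᵃ (1 − x/a)² dx = a/3, ∫₀ᵃ x²(1 − x/a)² dx = a³/30, ∫₀ᵃ x⁴(1 − x/a)² dx = a⁵/105.
Normalization: ∫|φ|² dx = 2.7133.
⟨x⟩ = 0.0000 and ⟨x²⟩ = 1.6565.
(Δx)² = 1.6565 − (0.0000)² = 1.6565.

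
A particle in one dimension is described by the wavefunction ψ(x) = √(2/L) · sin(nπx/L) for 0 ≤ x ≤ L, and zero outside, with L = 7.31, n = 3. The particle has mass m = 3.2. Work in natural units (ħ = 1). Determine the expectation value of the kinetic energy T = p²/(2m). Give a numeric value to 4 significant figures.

T = −(ħ²/2m) d²/dx², so ⟨T⟩ = −(ħ²/2m) ∫ ψ*·ψ'' dx; with m = 3.2.
d/dx sin(nπx/L) = (nπ/L)·cos(nπx/L) and d²/dx² sin(nπx/L) = −(nπ/L)²·sin(nπx/L); on 0 ≤ x ≤ L, ∫sin²(nπx/L) dx = L/2 and ∫sin(nπx/L)·cos(nπx/L) dx = 0.
⟨T⟩ = 0.25973.

0.2597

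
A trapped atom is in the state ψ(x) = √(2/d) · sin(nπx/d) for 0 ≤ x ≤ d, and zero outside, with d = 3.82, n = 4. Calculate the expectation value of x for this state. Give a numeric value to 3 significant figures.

1.91

⟨x⟩ = ∫ x·|ψ|² dx (integrals over the domain).
With sin²θ = (1 − cos2θ)/2 on 0 ≤ x ≤ d: ∫sin²(nπx/d) dx = d/2, ∫x·sin²(nπx/d) dx = d²/4, ∫x²·sin²(nπx/d) dx = d³·(1/6 − 1/(4n²π²)); higher powers xᵏ the same way, integrating xᵏ·cos(2nπx/d) by parts.
⟨x⟩ = 1.9100.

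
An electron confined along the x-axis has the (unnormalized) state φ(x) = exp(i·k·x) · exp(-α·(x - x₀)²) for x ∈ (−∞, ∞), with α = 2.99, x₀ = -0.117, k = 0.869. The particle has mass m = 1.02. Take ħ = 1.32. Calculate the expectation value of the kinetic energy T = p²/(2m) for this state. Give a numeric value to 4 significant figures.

T = −(ħ²/2m) d²/dx², so ⟨T⟩ = −(ħ²/2m) ∫ φ*·φ'' dx / ∫|φ|² dx; with m = 1.02.
Gaussian moments (u = x − x₀): ∫u^(2j)·e^(−2αu²) du = (2j−1)!!/(4α)^j · √(π/(2α)), odd powers integrate to 0; here √(π/(2α)) = 0.72481. Derivatives: φ′ = (ik − 2αu)·φ, φ″ = ((ik − 2αu)² − 2α)·φ; the odd-in-u pieces drop out.
State is unnormalized: ∫|φ|² dx = 0.72481, and ∫φ*·(−ħ²/2m · φ'') dx = 2.3185, so ⟨T⟩ = 2.3185 / 0.72481.
⟨T⟩ = 3.1988.

3.199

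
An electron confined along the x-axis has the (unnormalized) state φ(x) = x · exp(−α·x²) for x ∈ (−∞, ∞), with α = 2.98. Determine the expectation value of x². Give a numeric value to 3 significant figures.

⟨x²⟩ = ∫ x²·|φ|² dx / ∫|φ|² dx (integrals over the domain).
Expand each integrand as polynomial × e^(−2αx²) and use ∫x^(2j)·e^(−2αx²) dx = (2j−1)!!/(4α)^j · √(π/(2α)), odd powers → 0; here √(π/(2α)) = 0.72603.
State is unnormalized: ∫|φ|² dx = 0.060908, and ∫φ*·x²·φ dx = 0.015329, so ⟨x²⟩ = 0.015329 / 0.060908.
⟨x²⟩ = 0.25168.

0.252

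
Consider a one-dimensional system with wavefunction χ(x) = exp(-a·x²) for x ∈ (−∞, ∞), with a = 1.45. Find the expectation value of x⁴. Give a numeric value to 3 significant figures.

⟨x⁴⟩ = ∫ x⁴·|χ|² dx / ∫|χ|² dx (integrals over the domain).
Gaussian moments: ∫x^(2j)·e^(−2ax²) dx = (2j−1)!!/(4a)^j · √(π/(2a)), odd powers integrate to 0; here √(π/(2a)) = 1.0408.
State is unnormalized: ∫|χ|² dx = 1.0408, and ∫χ*·x⁴·χ dx = 0.092820, so ⟨x⁴⟩ = 0.092820 / 1.0408.
⟨x⁴⟩ = 0.089180.

0.0892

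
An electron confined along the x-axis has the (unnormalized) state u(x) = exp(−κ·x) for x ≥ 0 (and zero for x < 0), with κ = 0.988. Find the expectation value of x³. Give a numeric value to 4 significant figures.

0.7777

⟨x³⟩ = ∫ x³·|u|² dx / ∫|u|² dx (integrals over the domain).
Every integrand reduces to terms xʲ·e^(−2κx) on [0, ∞); use ∫₀^∞ xʲ·e^(−2κx) dx = j!/(2κ)^(j+1).
State is unnormalized: ∫|u|² dx = 0.50607, and ∫u*·x³·u dx = 0.39355, so ⟨x³⟩ = 0.39355 / 0.50607.
⟨x³⟩ = 0.77766.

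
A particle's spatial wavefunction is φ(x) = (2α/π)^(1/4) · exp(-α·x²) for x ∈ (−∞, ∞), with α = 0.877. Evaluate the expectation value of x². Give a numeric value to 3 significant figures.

0.285

⟨x²⟩ = ∫ x²·|φ|² dx (integrals over the domain).
Gaussian moments: ∫x^(2j)·e^(−2αx²) dx = (2j−1)!!/(4α)^j · √(π/(2α)), odd powers integrate to 0; here √(π/(2α)) = 1.3383.
⟨x²⟩ = 0.28506.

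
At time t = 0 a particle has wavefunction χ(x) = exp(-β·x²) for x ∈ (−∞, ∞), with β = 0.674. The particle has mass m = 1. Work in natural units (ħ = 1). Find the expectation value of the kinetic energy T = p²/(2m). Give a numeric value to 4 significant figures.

T = −(ħ²/2m) d²/dx², so ⟨T⟩ = −(ħ²/2m) ∫ χ*·χ'' dx / ∫|χ|² dx; with m = 1.
Gaussian moments: ∫x^(2j)·e^(−2βx²) dx = (2j−1)!!/(4β)^j · √(π/(2β)), odd powers integrate to 0; here √(π/(2β)) = 1.5266. Derivatives: d/dx e^(−βx²) = −2βx·e^(−βx²), d²/dx² e^(−βx²) = (4β²x² − 2β)·e^(−βx²).
State is unnormalized: ∫|χ|² dx = 1.5266, and ∫χ*·(−ħ²/2m · χ'') dx = 0.51447, so ⟨T⟩ = 0.51447 / 1.5266.
⟨T⟩ = 0.33700.

0.3370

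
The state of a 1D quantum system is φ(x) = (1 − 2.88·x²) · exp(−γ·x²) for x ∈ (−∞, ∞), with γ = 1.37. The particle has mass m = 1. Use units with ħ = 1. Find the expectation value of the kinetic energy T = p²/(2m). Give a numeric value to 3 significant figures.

3.51

T = −(ħ²/2m) d²/dx², so ⟨T⟩ = −(ħ²/2m) ∫ φ*·φ'' dx / ∫|φ|² dx; with m = 1.
Expand each integrand as polynomial × e^(−2γx²) and use ∫x^(2j)·e^(−2γx²) dx = (2j−1)!!/(4γ)^j · √(π/(2γ)), odd powers → 0; here √(π/(2γ)) = 1.0708. Differentiate with the product rule, d/dx e^(−γx²) = −2γx·e^(−γx²).
State is unnormalized: ∫|φ|² dx = 0.83254, and ∫φ*·(−ħ²/2m · φ'') dx = 2.9226, so ⟨T⟩ = 2.9226 / 0.83254.
⟨T⟩ = 3.5104.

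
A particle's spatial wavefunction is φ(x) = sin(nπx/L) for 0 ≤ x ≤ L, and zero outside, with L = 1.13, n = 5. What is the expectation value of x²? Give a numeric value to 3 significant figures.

⟨x²⟩ = ∫ x²·|φ|² dx / ∫|φ|² dx (integrals over the domain).
With sin²θ = (1 − cos2θ)/2 on 0 ≤ x ≤ L: ∫sin²(nπx/L) dx = L/2, ∫x·sin²(nπx/L) dx = L²/4, ∫x²·sin²(nπx/L) dx = L³·(1/6 − 1/(4n²π²)); higher powers xᵏ the same way, integrating xᵏ·cos(2nπx/L) by parts.
State is unnormalized: ∫|φ|² dx = 0.56500, and ∫φ*·x²·φ dx = 0.23902, so ⟨x²⟩ = 0.23902 / 0.56500.
⟨x²⟩ = 0.42305.

0.423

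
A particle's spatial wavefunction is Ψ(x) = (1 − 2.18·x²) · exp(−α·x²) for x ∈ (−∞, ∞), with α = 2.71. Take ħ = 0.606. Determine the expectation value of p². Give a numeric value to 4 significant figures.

p² Ψ = −ħ² d²Ψ/dx²; ⟨p²⟩ = −ħ² ∫ Ψ*·Ψ'' dx / ∫|Ψ|² dx.
Expand each integrand as polynomial × e^(−2αx²) and use ∫x^(2j)·e^(−2αx²) dx = (2j−1)!!/(4α)^j · √(π/(2α)), odd powers → 0; here √(π/(2α)) = 0.76133. Differentiate with the product rule, d/dx e^(−αx²) = −2αx·e^(−αx²).
State is unnormalized: ∫|Ψ|² dx = 0.54749, and ∫Ψ*·(−ħ² Ψ'') dx = 1.2769, so ⟨p²⟩ = 1.2769 / 0.54749.
⟨p²⟩ = 2.3324.

2.332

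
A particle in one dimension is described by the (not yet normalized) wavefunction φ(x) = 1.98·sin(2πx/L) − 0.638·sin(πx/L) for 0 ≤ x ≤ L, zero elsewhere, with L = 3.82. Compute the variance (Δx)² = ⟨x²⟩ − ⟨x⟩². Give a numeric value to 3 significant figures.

Compute ⟨x⟩ and ⟨x²⟩ separately, then (Δx)² = ⟨x²⟩ − ⟨x⟩².
On 0 ≤ x ≤ L (j ≠ l): ∫sin²(jπx/L) dx = L/2, ∫sin(jπx/L)·sin(lπx/L) dx = 0; diagonal moments ∫x·sin²(jπx/L) dx = L²/4, ∫x²·sin²(jπx/L) dx = L³·(1/6 − 1/(4j²π²)); cross terms ∫x·sin(jπx/L)·sin(lπx/L) dx = 0 for j + l even and −4jlL²/(π²(j² − l²)²) for j + l odd, ∫x²·sin(jπx/L)·sin(lπx/L) dx = (−1)^(j+l)·4jlL³/(π²(j² − l²)²); higher powers the same way via product-to-sum and parts.
Normalization: ∫|φ|² dx = 8.2654.
⟨x⟩ = 2.3117 and ⟨x²⟩ = 6.1617.
(Δx)² = 6.1617 − (2.3117)² = 0.81769.

0.818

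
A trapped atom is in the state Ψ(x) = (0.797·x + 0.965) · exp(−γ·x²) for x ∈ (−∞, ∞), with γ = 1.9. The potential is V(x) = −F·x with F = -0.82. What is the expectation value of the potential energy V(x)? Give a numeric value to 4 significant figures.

0.1635

⟨V⟩ = ∫ V(x)·|Ψ|² dx / ∫|Ψ|² dx.
Expand each integrand as polynomial × e^(−2γx²) and use ∫x^(2j)·e^(−2γx²) dx = (2j−1)!!/(4γ)^j · √(π/(2γ)), odd powers → 0; here √(π/(2γ)) = 0.90925.
State is unnormalized: ∫|Ψ|² dx = 0.92271, and ∫Ψ*·V(x)·Ψ dx = 0.15090, so ⟨V⟩ = 0.15090 / 0.92271.
⟨V⟩ = 0.16354.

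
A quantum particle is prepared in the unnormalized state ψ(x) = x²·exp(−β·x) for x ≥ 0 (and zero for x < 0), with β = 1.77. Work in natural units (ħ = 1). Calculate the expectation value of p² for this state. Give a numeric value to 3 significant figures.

p² ψ = −ħ² d²ψ/dx²; ⟨p²⟩ = −ħ² ∫ ψ*·ψ'' dx / ∫|ψ|² dx.
Differentiate x²·exp(−β·x) with the product rule; every integrand then reduces to terms xʲ·e^(−2βx) on [0, ∞), with ∫₀^∞ xʲ·e^(−2βx) dx = j!/(2β)^(j+1).
State is unnormalized: ∫|ψ|² dx = 0.043171, and ∫ψ*·(−ħ² ψ'') dx = 0.045084, so ⟨p²⟩ = 0.045084 / 0.043171.
⟨p²⟩ = 1.0443.

1.04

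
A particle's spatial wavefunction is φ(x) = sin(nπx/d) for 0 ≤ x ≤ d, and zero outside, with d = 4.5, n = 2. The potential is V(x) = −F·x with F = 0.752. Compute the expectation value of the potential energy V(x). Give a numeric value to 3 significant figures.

⟨V⟩ = ∫ V(x)·|φ|² dx / ∫|φ|² dx.
With sin²θ = (1 − cos2θ)/2 on 0 ≤ x ≤ d: ∫sin²(nπx/d) dx = d/2, ∫x·sin²(nπx/d) dx = d²/4, ∫x²·sin²(nπx/d) dx = d³·(1/6 − 1/(4n²π²)); higher powers xᵏ the same way, integrating xᵏ·cos(2nπx/d) by parts.
State is unnormalized: ∫|φ|² dx = 2.2500, and ∫φ*·V(x)·φ dx = -3.8070, so ⟨V⟩ = -3.8070 / 2.2500.
⟨V⟩ = -1.6920.

-1.69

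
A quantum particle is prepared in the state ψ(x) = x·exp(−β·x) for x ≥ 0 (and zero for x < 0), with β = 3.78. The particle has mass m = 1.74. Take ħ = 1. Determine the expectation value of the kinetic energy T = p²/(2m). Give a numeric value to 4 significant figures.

T = −(ħ²/2m) d²/dx², so ⟨T⟩ = −(ħ²/2m) ∫ ψ*·ψ'' dx / ∫|ψ|² dx; with m = 1.74.
Differentiate x·exp(−β·x) with the product rule; every integrand then reduces to terms xʲ·e^(−2βx) on [0, ∞), with ∫₀^∞ xʲ·e^(−2βx) dx = j!/(2β)^(j+1).
State is unnormalized: ∫|ψ|² dx = 0.0046288, and ∫ψ*·(−ħ²/2m · ψ'') dx = 0.019005, so ⟨T⟩ = 0.019005 / 0.0046288.
⟨T⟩ = 4.1059.

4.106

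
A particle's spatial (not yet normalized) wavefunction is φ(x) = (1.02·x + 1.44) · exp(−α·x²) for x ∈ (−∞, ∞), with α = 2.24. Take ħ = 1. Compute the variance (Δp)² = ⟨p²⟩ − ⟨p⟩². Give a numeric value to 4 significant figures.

2.478

Compute ⟨p⟩ and ⟨p²⟩ separately; (Δp)² = ⟨p²⟩ − ⟨p⟩².
Expand each integrand as polynomial × e^(−2αx²) and use ∫x^(2j)·e^(−2αx²) dx = (2j−1)!!/(4α)^j · √(π/(2α)), odd powers → 0; here √(π/(2α)) = 0.83741. Differentiate with the product rule, d/dx e^(−αx²) = −2αx·e^(−αx²).
Normalization: ∫|φ|² dx = 1.8337.
⟨p⟩ = 0.0000 and ⟨p²⟩ = 2.4776.
(Δp)² = 2.4776 − (0.0000)² = 2.4776.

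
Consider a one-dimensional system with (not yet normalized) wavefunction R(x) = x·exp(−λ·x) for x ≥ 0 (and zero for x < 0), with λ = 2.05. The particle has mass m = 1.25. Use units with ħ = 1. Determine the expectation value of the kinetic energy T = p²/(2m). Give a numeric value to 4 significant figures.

T = −(ħ²/2m) d²/dx², so ⟨T⟩ = −(ħ²/2m) ∫ R*·R'' dx / ∫|R|² dx; with m = 1.25.
Differentiate x·exp(−λ·x) with the product rule; every integrand then reduces to terms xʲ·e^(−2λx) on [0, ∞), with ∫₀^∞ xʲ·e^(−2λx) dx = j!/(2λ)^(j+1).
State is unnormalized: ∫|R|² dx = 0.029019, and ∫R*·(−ħ²/2m · R'') dx = 0.048780, so ⟨T⟩ = 0.048780 / 0.029019.
⟨T⟩ = 1.6810.

1.681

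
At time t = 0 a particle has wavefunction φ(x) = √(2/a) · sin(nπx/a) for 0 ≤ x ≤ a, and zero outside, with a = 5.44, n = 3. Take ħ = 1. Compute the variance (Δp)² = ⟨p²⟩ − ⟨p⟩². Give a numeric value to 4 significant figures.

Compute ⟨p⟩ and ⟨p²⟩ separately; (Δp)² = ⟨p²⟩ − ⟨p⟩².
d/dx sin(nπx/a) = (nπ/a)·cos(nπx/a) and d²/dx² sin(nπx/a) = −(nπ/a)²·sin(nπx/a); on 0 ≤ x ≤ a, ∫sin²(nπx/a) dx = a/2 and ∫sin(nπx/a)·cos(nπx/a) dx = 0.
⟨p⟩ = 0.0000 and ⟨p²⟩ = 3.0015.
(Δp)² = 3.0015 − (0.0000)² = 3.0015.

3.002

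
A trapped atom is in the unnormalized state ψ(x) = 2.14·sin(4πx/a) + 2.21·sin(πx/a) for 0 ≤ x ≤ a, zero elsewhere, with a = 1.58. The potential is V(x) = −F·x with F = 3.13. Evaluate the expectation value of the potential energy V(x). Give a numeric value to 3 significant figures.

⟨V⟩ = ∫ V(x)·|ψ|² dx / ∫|ψ|² dx.
On 0 ≤ x ≤ a (j ≠ l): ∫sin²(jπx/a) dx = a/2, ∫sin(jπx/a)·sin(lπx/a) dx = 0; diagonal moments ∫x·sin²(jπx/a) dx = a²/4, ∫x²·sin²(jπx/a) dx = a³·(1/6 − 1/(4j²π²)); cross terms ∫x·sin(jπx/a)·sin(lπx/a) dx = 0 for j + l even and −4jla²/(π²(j² − l²)²) for j + l odd, ∫x²·sin(jπx/a)·sin(lπx/a) dx = (−1)^(j+l)·4jla³/(π²(j² − l²)²); higher powers the same way via product-to-sum and parts.
State is unnormalized: ∫|ψ|² dx = 7.4763, and ∫ψ*·V(x)·ψ dx = -17.954, so ⟨V⟩ = -17.954 / 7.4763.
⟨V⟩ = -2.4015.

-2.40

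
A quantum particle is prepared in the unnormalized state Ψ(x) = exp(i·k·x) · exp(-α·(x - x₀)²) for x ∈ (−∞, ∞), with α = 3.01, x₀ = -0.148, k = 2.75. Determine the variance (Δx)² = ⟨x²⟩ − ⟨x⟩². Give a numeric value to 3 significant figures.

Compute ⟨x⟩ and ⟨x²⟩ separately, then (Δx)² = ⟨x²⟩ − ⟨x⟩².
Gaussian moments (u = x − x₀): ∫u^(2j)·e^(−2αu²) du = (2j−1)!!/(4α)^j · √(π/(2α)), odd powers integrate to 0; here √(π/(2α)) = 0.72240.
Normalization: ∫|Ψ|² dx = 0.72240.
⟨x⟩ = -0.14800 and ⟨x²⟩ = 0.10496.
(Δx)² = 0.10496 − (-0.14800)² = 0.083056.

0.0831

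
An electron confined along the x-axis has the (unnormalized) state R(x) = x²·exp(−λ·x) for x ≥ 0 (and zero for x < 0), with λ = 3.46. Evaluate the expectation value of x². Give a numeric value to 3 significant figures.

⟨x²⟩ = ∫ x²·|R|² dx / ∫|R|² dx (integrals over the domain).
Every integrand reduces to terms xʲ·e^(−2λx) on [0, ∞); use ∫₀^∞ xʲ·e^(−2λx) dx = j!/(2λ)^(j+1).
State is unnormalized: ∫|R|² dx = 0.0015124, and ∫R*·x²·R dx = 0.00094752, so ⟨x²⟩ = 0.00094752 / 0.0015124.
⟨x²⟩ = 0.62648.

0.626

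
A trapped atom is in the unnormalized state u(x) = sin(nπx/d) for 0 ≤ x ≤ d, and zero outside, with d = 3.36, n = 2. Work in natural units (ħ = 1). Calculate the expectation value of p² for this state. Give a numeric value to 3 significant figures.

p² u = −ħ² d²u/dx²; ⟨p²⟩ = −ħ² ∫ u*·u'' dx / ∫|u|² dx.
d/dx sin(nπx/d) = (nπ/d)·cos(nπx/d) and d²/dx² sin(nπx/d) = −(nπ/d)²·sin(nπx/d); on 0 ≤ x ≤ d, ∫sin²(nπx/d) dx = d/2 and ∫sin(nπx/d)·cos(nπx/d) dx = 0.
State is unnormalized: ∫|u|² dx = 1.6800, and ∫u*·(−ħ² u'') dx = 5.8748, so ⟨p²⟩ = 5.8748 / 1.6800.
⟨p²⟩ = 3.4969.

3.50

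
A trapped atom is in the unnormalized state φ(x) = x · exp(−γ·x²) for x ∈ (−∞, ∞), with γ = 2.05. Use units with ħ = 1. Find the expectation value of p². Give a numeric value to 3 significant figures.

6.15

p² φ = −ħ² d²φ/dx²; ⟨p²⟩ = −ħ² ∫ φ*·φ'' dx / ∫|φ|² dx.
Expand each integrand as polynomial × e^(−2γx²) and use ∫x^(2j)·e^(−2γx²) dx = (2j−1)!!/(4γ)^j · √(π/(2γ)), odd powers → 0; here √(π/(2γ)) = 0.87535. Differentiate with the product rule, d/dx e^(−γx²) = −2γx·e^(−γx²).
State is unnormalized: ∫|φ|² dx = 0.10675, and ∫φ*·(−ħ² φ'') dx = 0.65651, so ⟨p²⟩ = 0.65651 / 0.10675.
⟨p²⟩ = 6.1500.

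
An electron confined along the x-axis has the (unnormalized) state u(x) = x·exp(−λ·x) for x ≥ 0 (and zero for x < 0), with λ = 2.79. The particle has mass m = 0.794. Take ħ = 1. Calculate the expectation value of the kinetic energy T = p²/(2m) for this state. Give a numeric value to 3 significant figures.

T = −(ħ²/2m) d²/dx², so ⟨T⟩ = −(ħ²/2m) ∫ u*·u'' dx / ∫|u|² dx; with m = 0.794.
Differentiate x·exp(−λ·x) with the product rule; every integrand then reduces to terms xʲ·e^(−2λx) on [0, ∞), with ∫₀^∞ xʲ·e^(−2λx) dx = j!/(2λ)^(j+1).
State is unnormalized: ∫|u|² dx = 0.011511, and ∫u*·(−ħ²/2m · u'') dx = 0.056427, so ⟨T⟩ = 0.056427 / 0.011511.
⟨T⟩ = 4.9018.

4.90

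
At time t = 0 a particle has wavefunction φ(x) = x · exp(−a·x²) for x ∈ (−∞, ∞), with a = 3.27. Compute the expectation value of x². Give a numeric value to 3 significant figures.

⟨x²⟩ = ∫ x²·|φ|² dx / ∫|φ|² dx (integrals over the domain).
Expand each integrand as polynomial × e^(−2ax²) and use ∫x^(2j)·e^(−2ax²) dx = (2j−1)!!/(4a)^j · √(π/(2a)), odd powers → 0; here √(π/(2a)) = 0.69308.
State is unnormalized: ∫|φ|² dx = 0.052988, and ∫φ*·x²·φ dx = 0.012153, so ⟨x²⟩ = 0.012153 / 0.052988.
⟨x²⟩ = 0.22936.

0.229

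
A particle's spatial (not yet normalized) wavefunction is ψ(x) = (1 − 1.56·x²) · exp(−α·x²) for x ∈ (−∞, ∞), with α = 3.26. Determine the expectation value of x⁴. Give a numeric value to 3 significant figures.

0.00669

⟨x⁴⟩ = ∫ x⁴·|ψ|² dx / ∫|ψ|² dx (integrals over the domain).
Expand each integrand as polynomial × e^(−2αx²) and use ∫x^(2j)·e^(−2αx²) dx = (2j−1)!!/(4α)^j · √(π/(2α)), odd powers → 0; here √(π/(2α)) = 0.69415.
State is unnormalized: ∫|ψ|² dx = 0.55787, and ∫ψ*·x⁴·ψ dx = 0.0037303, so ⟨x⁴⟩ = 0.0037303 / 0.55787.
⟨x⁴⟩ = 0.0066866.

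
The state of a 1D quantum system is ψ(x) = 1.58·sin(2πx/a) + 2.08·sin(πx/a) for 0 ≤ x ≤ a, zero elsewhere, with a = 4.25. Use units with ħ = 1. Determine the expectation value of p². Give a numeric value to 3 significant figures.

1.15

p² ψ = −ħ² d²ψ/dx²; ⟨p²⟩ = −ħ² ∫ ψ*·ψ'' dx / ∫|ψ|² dx.
d²/dx² sin(jπx/a) = −(jπ/a)²·sin(jπx/a); on 0 ≤ x ≤ a, ∫sin²(jπx/a) dx = a/2 and ∫sin(jπx/a)·sin(lπx/a) dx = 0 for j ≠ l, so only diagonal terms survive in ∫|ψ|² and ∫ψ·ψ″; ∫ψ·ψ′ dx = [ψ²/2] between the walls = 0.
State is unnormalized: ∫|ψ|² dx = 14.498, and ∫ψ*·(−ħ² ψ'') dx = 16.618, so ⟨p²⟩ = 16.618 / 14.498.
⟨p²⟩ = 1.1462.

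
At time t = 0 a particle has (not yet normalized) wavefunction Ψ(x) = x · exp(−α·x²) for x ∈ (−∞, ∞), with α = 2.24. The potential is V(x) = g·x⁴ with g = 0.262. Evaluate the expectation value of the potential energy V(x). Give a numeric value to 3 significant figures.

⟨V⟩ = ∫ V(x)·|Ψ|² dx / ∫|Ψ|² dx.
Expand each integrand as polynomial × e^(−2αx²) and use ∫x^(2j)·e^(−2αx²) dx = (2j−1)!!/(4α)^j · √(π/(2α)), odd powers → 0; here √(π/(2α)) = 0.83741.
State is unnormalized: ∫|Ψ|² dx = 0.093460, and ∫Ψ*·V(x)·Ψ dx = 0.0045751, so ⟨V⟩ = 0.0045751 / 0.093460.
⟨V⟩ = 0.048953.

0.0490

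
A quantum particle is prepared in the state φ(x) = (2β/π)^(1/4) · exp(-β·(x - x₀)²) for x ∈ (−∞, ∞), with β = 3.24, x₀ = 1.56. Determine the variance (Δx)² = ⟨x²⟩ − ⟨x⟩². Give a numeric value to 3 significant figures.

0.0772

Compute ⟨x⟩ and ⟨x²⟩ separately, then (Δx)² = ⟨x²⟩ − ⟨x⟩².
Gaussian moments (u = x − x₀): ∫u^(2j)·e^(−2βu²) du = (2j−1)!!/(4β)^j · √(π/(2β)), odd powers integrate to 0; here √(π/(2β)) = 0.69629.
⟨x⟩ = 1.5600 and ⟨x²⟩ = 2.5108.
(Δx)² = 2.5108 − (1.5600)² = 0.077160.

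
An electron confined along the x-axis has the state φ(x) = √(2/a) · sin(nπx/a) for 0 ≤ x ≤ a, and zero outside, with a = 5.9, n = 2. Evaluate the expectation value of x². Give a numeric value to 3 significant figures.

⟨x²⟩ = ∫ x²·|φ|² dx (integrals over the domain).
With sin²θ = (1 − cos2θ)/2 on 0 ≤ x ≤ a: ∫sin²(nπx/a) dx = a/2, ∫x·sin²(nπx/a) dx = a²/4, ∫x²·sin²(nπx/a) dx = a³·(1/6 − 1/(4n²π²)); higher powers xᵏ the same way, integrating xᵏ·cos(2nπx/a) by parts.
⟨x²⟩ = 11.162.

11.2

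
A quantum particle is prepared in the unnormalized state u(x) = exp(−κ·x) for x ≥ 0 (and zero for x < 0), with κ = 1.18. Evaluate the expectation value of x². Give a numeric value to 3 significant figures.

0.359

⟨x²⟩ = ∫ x²·|u|² dx / ∫|u|² dx (integrals over the domain).
Every integrand reduces to terms xʲ·e^(−2κx) on [0, ∞); use ∫₀^∞ xʲ·e^(−2κx) dx = j!/(2κ)^(j+1).
State is unnormalized: ∫|u|² dx = 0.42373, and ∫u*·x²·u dx = 0.15216, so ⟨x²⟩ = 0.15216 / 0.42373.
⟨x²⟩ = 0.35909.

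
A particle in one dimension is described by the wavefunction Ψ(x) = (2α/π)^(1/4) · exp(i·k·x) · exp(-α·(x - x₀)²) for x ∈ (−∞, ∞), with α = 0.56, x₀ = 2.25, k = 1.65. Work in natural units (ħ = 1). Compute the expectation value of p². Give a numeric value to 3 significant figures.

3.28

p² Ψ = −ħ² d²Ψ/dx²; ⟨p²⟩ = −ħ² ∫ Ψ*·Ψ'' dx.
Gaussian moments (u = x − x₀): ∫u^(2j)·e^(−2αu²) du = (2j−1)!!/(4α)^j · √(π/(2α)), odd powers integrate to 0; here √(π/(2α)) = 1.6748. Derivatives: Ψ′ = (ik − 2αu)·Ψ, Ψ″ = ((ik − 2αu)² − 2α)·Ψ; the odd-in-u pieces drop out.
⟨p²⟩ = 3.2825.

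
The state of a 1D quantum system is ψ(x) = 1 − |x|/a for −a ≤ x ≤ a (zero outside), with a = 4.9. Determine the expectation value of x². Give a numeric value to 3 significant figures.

2.40

⟨x²⟩ = ∫ x²·|ψ|² dx / ∫|ψ|² dx (integrals over the domain).
ψ is even, so ∫ over [−a, a] = 2∫₀ᵃ with ψ = 1 − x/a there: ∫₀ᵃ (1 − x/a)² dx = a/3, ∫₀ᵃ x²(1 − x/a)² dx = a³/30, ∫₀ᵃ x⁴(1 − x/a)² dx = a⁵/105.
State is unnormalized: ∫|ψ|² dx = 3.2667, and ∫ψ*·x²·ψ dx = 7.8433, so ⟨x²⟩ = 7.8433 / 3.2667.
⟨x²⟩ = 2.4010.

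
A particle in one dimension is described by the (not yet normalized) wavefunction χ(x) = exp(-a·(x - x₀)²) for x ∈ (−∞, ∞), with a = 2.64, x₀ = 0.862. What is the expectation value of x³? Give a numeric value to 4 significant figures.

0.8854

⟨x³⟩ = ∫ x³·|χ|² dx / ∫|χ|² dx (integrals over the domain).
Gaussian moments (u = x − x₀): ∫u^(2j)·e^(−2au²) du = (2j−1)!!/(4a)^j · √(π/(2a)), odd powers integrate to 0; here √(π/(2a)) = 0.77136.
State is unnormalized: ∫|χ|² dx = 0.77136, and ∫χ*·x³·χ dx = 0.68296, so ⟨x³⟩ = 0.68296 / 0.77136.
⟨x³⟩ = 0.88539.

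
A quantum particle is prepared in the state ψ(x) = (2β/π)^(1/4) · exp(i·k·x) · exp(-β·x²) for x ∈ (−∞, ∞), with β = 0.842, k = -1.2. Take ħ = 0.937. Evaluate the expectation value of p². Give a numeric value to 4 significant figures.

2.004

p² ψ = −ħ² d²ψ/dx²; ⟨p²⟩ = −ħ² ∫ ψ*·ψ'' dx.
Gaussian moments: ∫x^(2j)·e^(−2βx²) dx = (2j−1)!!/(4β)^j · √(π/(2β)), odd powers integrate to 0; here √(π/(2β)) = 1.3659. Derivatives: ψ′ = (ik − 2βx)·ψ, ψ″ = ((ik − 2βx)² − 2β)·ψ; the odd-in-x pieces drop out.
⟨p²⟩ = 2.0035.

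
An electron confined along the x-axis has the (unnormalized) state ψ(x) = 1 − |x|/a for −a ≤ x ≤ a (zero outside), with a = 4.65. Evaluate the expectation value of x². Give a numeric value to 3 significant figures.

⟨x²⟩ = ∫ x²·|ψ|² dx / ∫|ψ|² dx (integrals over the domain).
ψ is even, so ∫ over [−a, a] = 2∫₀ᵃ with ψ = 1 − x/a there: ∫₀ᵃ (1 − x/a)² dx = a/3, ∫₀ᵃ x²(1 − x/a)² dx = a³/30, ∫₀ᵃ x⁴(1 − x/a)² dx = a⁵/105.
State is unnormalized: ∫|ψ|² dx = 3.1000, and ∫ψ*·x²·ψ dx = 6.7030, so ⟨x²⟩ = 6.7030 / 3.1000.
⟨x²⟩ = 2.1623.

2.16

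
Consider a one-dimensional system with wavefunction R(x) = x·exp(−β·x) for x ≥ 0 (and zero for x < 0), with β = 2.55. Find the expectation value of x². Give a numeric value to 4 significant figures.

⟨x²⟩ = ∫ x²·|R|² dx / ∫|R|² dx (integrals over the domain).
Every integrand reduces to terms xʲ·e^(−2βx) on [0, ∞); use ∫₀^∞ xʲ·e^(−2βx) dx = j!/(2β)^(j+1).
State is unnormalized: ∫|R|² dx = 0.015077, and ∫R*·x²·R dx = 0.0069560, so ⟨x²⟩ = 0.0069560 / 0.015077.
⟨x²⟩ = 0.46136.

0.4614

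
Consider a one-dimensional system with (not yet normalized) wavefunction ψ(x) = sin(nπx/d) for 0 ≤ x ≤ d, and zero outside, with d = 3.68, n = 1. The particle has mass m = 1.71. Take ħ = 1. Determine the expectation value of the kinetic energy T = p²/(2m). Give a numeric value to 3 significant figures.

T = −(ħ²/2m) d²/dx², so ⟨T⟩ = −(ħ²/2m) ∫ ψ*·ψ'' dx / ∫|ψ|² dx; with m = 1.71.
d/dx sin(nπx/d) = (nπ/d)·cos(nπx/d) and d²/dx² sin(nπx/d) = −(nπ/d)²·sin(nπx/d); on 0 ≤ x ≤ d, ∫sin²(nπx/d) dx = d/2 and ∫sin(nπx/d)·cos(nπx/d) dx = 0.
State is unnormalized: ∫|ψ|² dx = 1.8400, and ∫ψ*·(−ħ²/2m · ψ'') dx = 0.39210, so ⟨T⟩ = 0.39210 / 1.8400.
⟨T⟩ = 0.21310.

0.213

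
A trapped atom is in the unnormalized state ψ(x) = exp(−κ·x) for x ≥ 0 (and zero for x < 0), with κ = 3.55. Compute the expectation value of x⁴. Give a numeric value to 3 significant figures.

0.00944

⟨x⁴⟩ = ∫ x⁴·|ψ|² dx / ∫|ψ|² dx (integrals over the domain).
Every integrand reduces to terms xʲ·e^(−2κx) on [0, ∞); use ∫₀^∞ xʲ·e^(−2κx) dx = j!/(2κ)^(j+1).
State is unnormalized: ∫|ψ|² dx = 0.14085, and ∫ψ*·x⁴·ψ dx = 0.0013302, so ⟨x⁴⟩ = 0.0013302 / 0.14085.
⟨x⁴⟩ = 0.0094445.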